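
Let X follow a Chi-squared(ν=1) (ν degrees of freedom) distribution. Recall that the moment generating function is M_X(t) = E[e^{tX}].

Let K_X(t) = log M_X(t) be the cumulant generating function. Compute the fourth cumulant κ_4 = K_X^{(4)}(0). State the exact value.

M_X(t) = 1/√(1 - 2*t)
K_X(t) = log M_X(t) = -log(1 - 2*t)/2
dK/dt = -1/(2*t - 1)
d^2K/dt^2 = 2/(4*t^2 - 4*t + 1)
d^3K/dt^3 = -8/(8*t^3 - 12*t^2 + 6*t - 1)
d^4K/dt^4 = 48/(16*t^4 - 32*t^3 + 24*t^2 - 8*t + 1)

κ_4 = d^4K/dt^4 |_{t=0} = 48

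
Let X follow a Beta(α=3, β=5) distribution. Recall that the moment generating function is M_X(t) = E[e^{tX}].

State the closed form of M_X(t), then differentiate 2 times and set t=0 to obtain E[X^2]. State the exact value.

E[X^2] = M′′(0) = 1/6

M_X(t) = ₁F₁(3; 8; t)
M′(t) = 3*₁F₁(4; 9; t)/8
M′′(t) = ₁F₁(5; 10; t)/6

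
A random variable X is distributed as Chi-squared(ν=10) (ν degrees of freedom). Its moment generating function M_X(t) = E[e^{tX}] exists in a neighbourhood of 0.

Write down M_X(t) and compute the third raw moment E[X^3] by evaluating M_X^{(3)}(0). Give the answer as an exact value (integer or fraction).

E[X^3] = D^3[M](0) = 1680

M_X(t) = (1 - 2*t)^(-5)
D^3[M](t) = 1680/(256*t^8 - 1024*t^7 + 1792*t^6 - 1792*t^5 + 1120*t^4 - 448*t^3 + 112*t^2 - 16*t + 1)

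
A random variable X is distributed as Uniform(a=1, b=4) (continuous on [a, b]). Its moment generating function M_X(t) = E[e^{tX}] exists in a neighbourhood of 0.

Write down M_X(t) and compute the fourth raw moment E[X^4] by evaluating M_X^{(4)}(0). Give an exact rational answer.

M_X(t) = (e^(4*t) - e^(t))/(3*t)
M′(t) = (4*t*e^(4*t) - t*e^(t) - e^(4*t) + e^(t))/(3*t^2)
M′′(t) = (16*t^2*e^(4*t) - t^2*e^(t) - 8*t*e^(4*t) + 2*t*e^(t) + 2*e^(4*t) - 2*e^(t))/(3*t^3)
M′′′(t) = (64*t^3*e^(4*t) - t^3*e^(t) - 48*t^2*e^(4*t) + 3*t^2*e^(t) + 24*t*e^(4*t) - 6*t*e^(t) - 6*e^(4*t) + 6*e^(t))/(3*t^4)
M′′′′(t) = (256*t^4*e^(4*t) - t^4*e^(t) - 256*t^3*e^(4*t) + 4*t^3*e^(t) + 192*t^2*e^(4*t) - 12*t^2*e^(t) - 96*t*e^(4*t) + 24*t*e^(t) + 24*e^(4*t) - 24*e^(t))/(3*t^5)

E[X^4] = M′′′′(0) = 341/5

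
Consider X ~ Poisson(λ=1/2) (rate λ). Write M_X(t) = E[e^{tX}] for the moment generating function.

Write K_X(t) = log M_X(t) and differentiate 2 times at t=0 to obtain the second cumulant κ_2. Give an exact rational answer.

κ_2 = K′′(0) = 1/2

M_X(t) = e^(e^(t)/2 - 1/2)
K_X(t) = log M_X(t) = e^(t)/2 - 1/2
K′(t) = e^(t)/2
K′′(t) = e^(t)/2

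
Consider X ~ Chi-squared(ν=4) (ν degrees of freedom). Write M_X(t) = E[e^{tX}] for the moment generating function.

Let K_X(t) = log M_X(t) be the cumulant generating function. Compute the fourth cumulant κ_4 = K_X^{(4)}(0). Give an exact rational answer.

κ_4 = D^4[K](0) = 192

M_X(t) = (1 - 2*t)^(-2)
K_X(t) = log M_X(t) = -2*log(1 - 2*t)
D^4[K](t) = 192/(16*t^4 - 32*t^3 + 24*t^2 - 8*t + 1)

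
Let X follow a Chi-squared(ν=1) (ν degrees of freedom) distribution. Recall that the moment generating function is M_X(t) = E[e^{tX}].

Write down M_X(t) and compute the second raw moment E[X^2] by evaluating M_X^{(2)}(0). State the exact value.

E[X^2] = M^(2)(0) = 3

M_X(t) = 1/√(1 - 2*t)
M^(2)(t) = 3/(4*t^2*√(1 - 2*t) - 4*t*√(1 - 2*t) + √(1 - 2*t))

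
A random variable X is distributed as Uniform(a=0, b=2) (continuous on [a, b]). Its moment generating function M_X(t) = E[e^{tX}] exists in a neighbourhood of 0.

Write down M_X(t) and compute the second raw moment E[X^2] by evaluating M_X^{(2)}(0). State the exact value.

M_X(t) = (e^(2*t) - 1)/(2*t)
M^(2)(t) = (2*t^2*e^(2*t) - 2*t*e^(2*t) + e^(2*t) - 1)/t^3

E[X^2] = M^(2)(0) = 4/3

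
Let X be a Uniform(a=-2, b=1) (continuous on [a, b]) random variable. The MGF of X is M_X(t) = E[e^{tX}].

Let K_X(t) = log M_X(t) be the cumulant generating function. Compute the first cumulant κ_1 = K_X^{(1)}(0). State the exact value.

κ_1 = K^(1)(0) = -1/2

M_X(t) = (e^(t) - e^(-2*t))/(3*t)
K_X(t) = log M_X(t) = -log(t) + log(e^(t) - e^(-2*t)) - log(3)
K^(1)(t) = (t*e^(3*t) + 2*t - e^(3*t) + 1)/(t*e^(3*t) - t)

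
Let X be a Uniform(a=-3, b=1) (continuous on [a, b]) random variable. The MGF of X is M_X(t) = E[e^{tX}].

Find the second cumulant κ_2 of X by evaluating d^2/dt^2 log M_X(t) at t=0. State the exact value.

M_X(t) = (e^(t) - e^(-3*t))/(4*t)
K_X(t) = log M_X(t) = -log(t) + log(e^(t) - e^(-3*t)) - 2*log(2)
dK/dt = (t*e^(4*t) + 3*t - e^(4*t) + 1)/(t*e^(4*t) - t)
d^2K/dt^2 = (-16*t^2*e^(4*t) + e^(8*t) - 2*e^(4*t) + 1)/(t^2*e^(8*t) - 2*t^2*e^(4*t) + t^2)

κ_2 = d^2K/dt^2 |_{t=0} = 4/3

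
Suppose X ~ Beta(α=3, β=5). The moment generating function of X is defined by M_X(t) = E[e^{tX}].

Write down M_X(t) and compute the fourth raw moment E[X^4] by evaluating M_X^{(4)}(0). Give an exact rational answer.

E[X^4] = M′′′′(0) = 1/22

M_X(t) = ₁F₁(3; 8; t)
M′(t) = 3*₁F₁(4; 9; t)/8
M′′(t) = ₁F₁(5; 10; t)/6
M′′′(t) = ₁F₁(6; 11; t)/12
M′′′′(t) = ₁F₁(7; 12; t)/22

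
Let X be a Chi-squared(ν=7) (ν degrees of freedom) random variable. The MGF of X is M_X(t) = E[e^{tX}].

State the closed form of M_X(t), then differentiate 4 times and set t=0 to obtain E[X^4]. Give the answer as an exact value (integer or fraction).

M_X(t) = (1 - 2*t)^(-7/2)
dM/dt = 7/(16*t^4*√(1 - 2*t) - 32*t^3*√(1 - 2*t) + 24*t^2*√(1 - 2*t) - 8*t*√(1 - 2*t) + √(1 - 2*t))
d^2M/dt^2 = -63/(32*t^5*√(1 - 2*t) - 80*t^4*√(1 - 2*t) + 80*t^3*√(1 - 2*t) - 40*t^2*√(1 - 2*t) + 10*t*√(1 - 2*t) - √(1 - 2*t))
d^3M/dt^3 = 693/(64*t^6*√(1 - 2*t) - 192*t^5*√(1 - 2*t) + 240*t^4*√(1 - 2*t) - 160*t^3*√(1 - 2*t) + 60*t^2*√(1 - 2*t) - 12*t*√(1 - 2*t) + √(1 - 2*t))

E[X^4] = d^4M/dt^4 |_{t=0} = 9009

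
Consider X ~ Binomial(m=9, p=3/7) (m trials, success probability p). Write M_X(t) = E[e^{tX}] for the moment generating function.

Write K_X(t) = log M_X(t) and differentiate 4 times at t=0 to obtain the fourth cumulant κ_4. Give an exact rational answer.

M_X(t) = (3*e^(t)/7 + 4/7)^9
K_X(t) = log M_X(t) = 9*log(3*e^(t)/7 + 4/7)
K^(4)(t) = (972*e^(3*t) - 5184*e^(2*t) + 1728*e^(t))/(81*e^(4*t) + 432*e^(3*t) + 864*e^(2*t) + 768*e^(t) + 256)

κ_4 = K^(4)(0) = -2484/2401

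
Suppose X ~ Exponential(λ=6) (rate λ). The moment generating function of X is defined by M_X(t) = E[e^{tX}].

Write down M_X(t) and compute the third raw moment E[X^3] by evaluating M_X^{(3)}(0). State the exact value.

E[X^3] = D^3[M](0) = 1/36

M_X(t) = 6/(6 - t)
D^3[M](t) = 36/(t^4 - 24*t^3 + 216*t^2 - 864*t + 1296)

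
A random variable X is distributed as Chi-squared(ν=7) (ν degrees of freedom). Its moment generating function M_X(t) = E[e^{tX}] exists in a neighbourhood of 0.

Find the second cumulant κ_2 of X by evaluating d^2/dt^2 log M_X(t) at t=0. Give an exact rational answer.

M_X(t) = (1 - 2*t)^(-7/2)
K_X(t) = log M_X(t) = -7*log(1 - 2*t)/2
K^(2)(t) = 14/(4*t^2 - 4*t + 1)

κ_2 = K^(2)(0) = 14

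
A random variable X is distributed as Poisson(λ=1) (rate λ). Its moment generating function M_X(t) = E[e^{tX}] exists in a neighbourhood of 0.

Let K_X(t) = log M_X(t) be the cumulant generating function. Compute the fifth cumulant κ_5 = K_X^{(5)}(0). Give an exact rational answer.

M_X(t) = e^(e^(t) - 1)
K_X(t) = log M_X(t) = e^(t) - 1
K′(t) = e^(t)
K′′(t) = e^(t)
K′′′(t) = e^(t)
K′′′′(t) = e^(t)
K′′′′′(t) = e^(t)

κ_5 = K′′′′′(0) = 1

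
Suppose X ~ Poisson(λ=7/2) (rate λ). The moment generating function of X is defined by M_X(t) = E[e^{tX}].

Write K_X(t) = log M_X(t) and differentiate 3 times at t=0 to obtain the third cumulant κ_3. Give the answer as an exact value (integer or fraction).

κ_3 = d^3K/dt^3 |_{t=0} = 7/2

M_X(t) = e^(7*e^(t)/2 - 7/2)
K_X(t) = log M_X(t) = 7*e^(t)/2 - 7/2
dK/dt = 7*e^(t)/2
d^2K/dt^2 = 7*e^(t)/2
d^3K/dt^3 = 7*e^(t)/2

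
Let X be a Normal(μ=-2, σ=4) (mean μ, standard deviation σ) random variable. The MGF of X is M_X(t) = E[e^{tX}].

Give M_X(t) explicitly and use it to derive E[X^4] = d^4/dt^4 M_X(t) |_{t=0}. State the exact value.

M_X(t) = e^(8*t^2 - 2*t)
D^4[M](t) = (65536*t^4*e^(8*t^2) - 32768*t^3*e^(8*t^2) + 30720*t^2*e^(8*t^2) - 6656*t*e^(8*t^2) + 1168*e^(8*t^2))*e^(-2*t)

E[X^4] = D^4[M](0) = 1168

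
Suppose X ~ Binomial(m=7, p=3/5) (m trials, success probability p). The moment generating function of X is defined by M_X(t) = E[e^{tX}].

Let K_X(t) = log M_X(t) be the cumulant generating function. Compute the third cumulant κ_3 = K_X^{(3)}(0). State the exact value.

M_X(t) = (3*e^(t)/5 + 2/5)^7
K_X(t) = log M_X(t) = 7*log(3*e^(t)/5 + 2/5)
D^3[K](t) = (-126*e^(2*t) + 84*e^(t))/(27*e^(3*t) + 54*e^(2*t) + 36*e^(t) + 8)

κ_3 = D^3[K](0) = -42/125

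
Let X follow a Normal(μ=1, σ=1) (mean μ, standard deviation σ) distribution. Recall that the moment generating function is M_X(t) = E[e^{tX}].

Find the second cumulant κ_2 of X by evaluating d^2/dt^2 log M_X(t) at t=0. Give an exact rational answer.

M_X(t) = e^(t^2/2 + t)
K_X(t) = log M_X(t) = t^2/2 + t
K^(2)(t) = 1

κ_2 = K^(2)(0) = 1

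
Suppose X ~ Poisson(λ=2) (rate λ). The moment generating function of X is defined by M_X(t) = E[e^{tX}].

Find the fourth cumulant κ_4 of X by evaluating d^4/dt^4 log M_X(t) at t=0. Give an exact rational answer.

M_X(t) = e^(2*e^(t) - 2)
K_X(t) = log M_X(t) = 2*e^(t) - 2
dK/dt = 2*e^(t)
d^2K/dt^2 = 2*e^(t)
d^3K/dt^3 = 2*e^(t)
d^4K/dt^4 = 2*e^(t)

κ_4 = d^4K/dt^4 |_{t=0} = 2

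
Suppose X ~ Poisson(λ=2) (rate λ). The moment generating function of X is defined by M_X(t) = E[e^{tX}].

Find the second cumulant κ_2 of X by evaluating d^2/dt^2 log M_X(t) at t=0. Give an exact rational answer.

κ_2 = K′′(0) = 2

M_X(t) = e^(2*e^(t) - 2)
K_X(t) = log M_X(t) = 2*e^(t) - 2
K′(t) = 2*e^(t)
K′′(t) = 2*e^(t)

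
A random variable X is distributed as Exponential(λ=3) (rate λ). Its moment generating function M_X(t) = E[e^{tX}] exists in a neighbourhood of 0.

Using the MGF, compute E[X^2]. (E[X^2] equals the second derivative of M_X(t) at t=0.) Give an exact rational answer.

E[X^2] = M′′(0) = 2/9

M_X(t) = 3/(3 - t)
M′(t) = 3/(t^2 - 6*t + 9)
M′′(t) = -6/(t^3 - 9*t^2 + 27*t - 27)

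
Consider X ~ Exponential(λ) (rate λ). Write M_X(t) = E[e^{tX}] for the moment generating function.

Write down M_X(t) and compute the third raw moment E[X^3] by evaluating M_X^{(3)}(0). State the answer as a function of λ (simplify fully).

E[X^3] = M^(3)(0) = 6/λ^3

M_X(t) = λ/(λ - t)
M^(3)(t) = 6*λ/(λ^4 - 4*λ^3*t + 6*λ^2*t^2 - 4*λ*t^3 + t^4)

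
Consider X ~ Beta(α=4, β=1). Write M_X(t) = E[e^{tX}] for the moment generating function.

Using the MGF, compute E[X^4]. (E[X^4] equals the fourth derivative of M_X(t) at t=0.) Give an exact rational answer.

M_X(t) = ₁F₁(4; 5; t)
M′(t) = 4*₁F₁(5; 6; t)/5
M′′(t) = 2*₁F₁(6; 7; t)/3
M′′′(t) = 4*₁F₁(7; 8; t)/7
M′′′′(t) = ₁F₁(8; 9; t)/2

E[X^4] = M′′′′(0) = 1/2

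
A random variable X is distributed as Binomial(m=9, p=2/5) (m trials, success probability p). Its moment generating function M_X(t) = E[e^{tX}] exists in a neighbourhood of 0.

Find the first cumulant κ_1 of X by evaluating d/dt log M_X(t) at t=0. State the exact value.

κ_1 = D[K](0) = 18/5

M_X(t) = (2*e^(t)/5 + 3/5)^9
K_X(t) = log M_X(t) = 9*log(2*e^(t)/5 + 3/5)
D[K](t) = 18*e^(t)/(2*e^(t) + 3)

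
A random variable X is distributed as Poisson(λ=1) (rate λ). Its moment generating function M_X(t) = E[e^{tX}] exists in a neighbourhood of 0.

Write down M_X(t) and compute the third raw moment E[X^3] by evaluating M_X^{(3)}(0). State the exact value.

M_X(t) = e^(e^(t) - 1)
M′(t) = e^(-1)*e^(t)*e^(e^(t))
M′′(t) = (e^(2*t)*e^(e^(t)) + e^(t)*e^(e^(t)))*e^(-1)
M′′′(t) = (e^(3*t)*e^(e^(t)) + 3*e^(2*t)*e^(e^(t)) + e^(t)*e^(e^(t)))*e^(-1)

E[X^3] = M′′′(0) = 5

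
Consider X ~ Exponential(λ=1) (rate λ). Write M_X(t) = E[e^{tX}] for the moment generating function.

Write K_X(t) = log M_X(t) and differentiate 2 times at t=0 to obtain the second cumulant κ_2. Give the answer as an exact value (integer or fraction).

κ_2 = K^(2)(0) = 1

M_X(t) = 1/(1 - t)
K_X(t) = log M_X(t) = -log(1 - t)
K^(2)(t) = 1/(t^2 - 2*t + 1)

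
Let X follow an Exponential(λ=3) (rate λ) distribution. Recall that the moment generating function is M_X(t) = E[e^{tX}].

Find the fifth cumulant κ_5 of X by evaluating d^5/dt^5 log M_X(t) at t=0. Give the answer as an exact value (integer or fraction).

κ_5 = K^(5)(0) = 8/81

M_X(t) = 3/(3 - t)
K_X(t) = log M_X(t) = -log(3 - t) + log(3)
K^(5)(t) = -24/(t^5 - 15*t^4 + 90*t^3 - 270*t^2 + 405*t - 243)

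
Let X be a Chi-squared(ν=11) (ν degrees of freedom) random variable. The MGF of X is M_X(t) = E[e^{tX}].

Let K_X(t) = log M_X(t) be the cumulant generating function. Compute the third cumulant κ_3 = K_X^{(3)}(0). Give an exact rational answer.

κ_3 = K^(3)(0) = 88

M_X(t) = (1 - 2*t)^(-11/2)
K_X(t) = log M_X(t) = -11*log(1 - 2*t)/2
K^(3)(t) = -88/(8*t^3 - 12*t^2 + 6*t - 1)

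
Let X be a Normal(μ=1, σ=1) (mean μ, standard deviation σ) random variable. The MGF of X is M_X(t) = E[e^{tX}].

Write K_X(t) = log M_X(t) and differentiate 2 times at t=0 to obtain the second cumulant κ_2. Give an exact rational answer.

M_X(t) = e^(t^2/2 + t)
K_X(t) = log M_X(t) = t^2/2 + t
K′(t) = t + 1
K′′(t) = 1

κ_2 = K′′(0) = 1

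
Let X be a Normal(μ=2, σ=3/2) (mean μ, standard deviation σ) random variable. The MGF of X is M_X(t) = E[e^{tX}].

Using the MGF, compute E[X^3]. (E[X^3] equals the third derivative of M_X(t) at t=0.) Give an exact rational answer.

M_X(t) = e^(9*t^2/8 + 2*t)
M^(3)(t) = 729*t^3*e^(2*t)*e^(9*t^2/8)/64 + 243*t^2*e^(2*t)*e^(9*t^2/8)/8 + 675*t*e^(2*t)*e^(9*t^2/8)/16 + 43*e^(2*t)*e^(9*t^2/8)/2

E[X^3] = M^(3)(0) = 43/2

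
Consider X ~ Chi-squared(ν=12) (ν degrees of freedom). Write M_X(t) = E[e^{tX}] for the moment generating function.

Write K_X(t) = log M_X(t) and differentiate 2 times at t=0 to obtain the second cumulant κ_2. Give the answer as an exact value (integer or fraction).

M_X(t) = (1 - 2*t)^(-6)
K_X(t) = log M_X(t) = -6*log(1 - 2*t)
dK/dt = -12/(2*t - 1)
d^2K/dt^2 = 24/(4*t^2 - 4*t + 1)

κ_2 = d^2K/dt^2 |_{t=0} = 24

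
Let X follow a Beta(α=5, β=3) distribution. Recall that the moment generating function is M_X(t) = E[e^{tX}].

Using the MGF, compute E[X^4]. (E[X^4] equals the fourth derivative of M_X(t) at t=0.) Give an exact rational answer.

E[X^4] = D^4[M](0) = 7/33

M_X(t) = ₁F₁(5; 8; t)
D^4[M](t) = 7*₁F₁(9; 12; t)/33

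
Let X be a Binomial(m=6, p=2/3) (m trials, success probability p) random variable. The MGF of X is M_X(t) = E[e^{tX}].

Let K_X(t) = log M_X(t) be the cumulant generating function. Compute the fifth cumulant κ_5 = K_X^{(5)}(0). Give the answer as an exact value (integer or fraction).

M_X(t) = (2*e^(t)/3 + 1/3)^6
K_X(t) = log M_X(t) = 6*log(2*e^(t)/3 + 1/3)
D^5[K](t) = (-96*e^(4*t) + 528*e^(3*t) - 264*e^(2*t) + 12*e^(t))/(32*e^(5*t) + 80*e^(4*t) + 80*e^(3*t) + 40*e^(2*t) + 10*e^(t) + 1)

κ_5 = D^5[K](0) = 20/27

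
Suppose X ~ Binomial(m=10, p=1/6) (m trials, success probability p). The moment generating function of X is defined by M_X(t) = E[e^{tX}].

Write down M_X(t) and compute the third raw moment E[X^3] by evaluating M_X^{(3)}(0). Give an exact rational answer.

E[X^3] = d^3M/dt^3 |_{t=0} = 25/2

M_X(t) = (e^(t)/6 + 5/6)^10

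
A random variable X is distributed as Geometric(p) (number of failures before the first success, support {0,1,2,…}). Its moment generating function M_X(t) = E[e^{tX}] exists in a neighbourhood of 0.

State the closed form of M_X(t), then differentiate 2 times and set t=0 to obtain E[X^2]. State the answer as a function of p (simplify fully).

M_X(t) = p/(-(1 - p)*e^(t) + 1)

E[X^2] = D^2[M](0) = 1 - 3/p + 2/p^2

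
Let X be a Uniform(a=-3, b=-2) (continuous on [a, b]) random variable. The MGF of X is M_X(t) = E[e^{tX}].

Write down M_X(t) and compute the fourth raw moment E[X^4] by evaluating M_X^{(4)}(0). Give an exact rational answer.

E[X^4] = d^4M/dt^4 |_{t=0} = 211/5

M_X(t) = (e^(-2*t) - e^(-3*t))/t
dM/dt = (-2*t*e^(t) + 3*t - e^(t) + 1)*e^(-3*t)/t^2
d^2M/dt^2 = (4*t^2*e^(t) - 9*t^2 + 4*t*e^(t) - 6*t + 2*e^(t) - 2)*e^(-3*t)/t^3
d^3M/dt^3 = (-8*t^3*e^(t) + 27*t^3 - 12*t^2*e^(t) + 27*t^2 - 12*t*e^(t) + 18*t - 6*e^(t) + 6)*e^(-3*t)/t^4
d^4M/dt^4 = (16*t^4*e^(t) - 81*t^4 + 32*t^3*e^(t) - 108*t^3 + 48*t^2*e^(t) - 108*t^2 + 48*t*e^(t) - 72*t + 24*e^(t) - 24)*e^(-3*t)/t^5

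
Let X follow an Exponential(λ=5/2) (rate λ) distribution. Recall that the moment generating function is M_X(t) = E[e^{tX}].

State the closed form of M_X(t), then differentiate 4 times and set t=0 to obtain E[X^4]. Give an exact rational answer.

M_X(t) = 5/(2*(5/2 - t))
M′(t) = 10/(4*t^2 - 20*t + 25)
M′′(t) = -40/(8*t^3 - 60*t^2 + 150*t - 125)
M′′′(t) = 240/(16*t^4 - 160*t^3 + 600*t^2 - 1000*t + 625)
M′′′′(t) = -1920/(32*t^5 - 400*t^4 + 2000*t^3 - 5000*t^2 + 6250*t - 3125)

E[X^4] = M′′′′(0) = 384/625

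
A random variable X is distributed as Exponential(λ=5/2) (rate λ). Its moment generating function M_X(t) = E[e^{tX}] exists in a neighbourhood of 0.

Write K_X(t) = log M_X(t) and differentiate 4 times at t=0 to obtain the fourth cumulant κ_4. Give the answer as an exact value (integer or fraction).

κ_4 = K^(4)(0) = 96/625

M_X(t) = 5/(2*(5/2 - t))
K_X(t) = log M_X(t) = -log(5/2 - t) - log(2) + log(5)
K^(4)(t) = 96/(16*t^4 - 160*t^3 + 600*t^2 - 1000*t + 625)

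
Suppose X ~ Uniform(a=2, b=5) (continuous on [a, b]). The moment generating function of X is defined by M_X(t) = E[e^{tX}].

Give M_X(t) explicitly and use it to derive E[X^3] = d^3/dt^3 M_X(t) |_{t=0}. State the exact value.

M_X(t) = (e^(5*t) - e^(2*t))/(3*t)
M′(t) = (5*t*e^(5*t) - 2*t*e^(2*t) - e^(5*t) + e^(2*t))/(3*t^2)
M′′(t) = (25*t^2*e^(5*t) - 4*t^2*e^(2*t) - 10*t*e^(5*t) + 4*t*e^(2*t) + 2*e^(5*t) - 2*e^(2*t))/(3*t^3)
M′′′(t) = (125*t^3*e^(5*t) - 8*t^3*e^(2*t) - 75*t^2*e^(5*t) + 12*t^2*e^(2*t) + 30*t*e^(5*t) - 12*t*e^(2*t) - 6*e^(5*t) + 6*e^(2*t))/(3*t^4)

E[X^3] = M′′′(0) = 203/4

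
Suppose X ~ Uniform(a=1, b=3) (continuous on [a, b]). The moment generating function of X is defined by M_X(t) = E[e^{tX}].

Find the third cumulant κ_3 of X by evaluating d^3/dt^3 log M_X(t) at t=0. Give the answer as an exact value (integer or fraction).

M_X(t) = (e^(3*t) - e^(t))/(2*t)
K_X(t) = log M_X(t) = -log(t) + log(e^(3*t) - e^(t)) - log(2)
D^3[K](t) = (8*t^3*e^(4*t) + 8*t^3*e^(2*t) - 2*e^(6*t) + 6*e^(4*t) - 6*e^(2*t) + 2)/(t^3*e^(6*t) - 3*t^3*e^(4*t) + 3*t^3*e^(2*t) - t^3)

κ_3 = D^3[K](0) = 0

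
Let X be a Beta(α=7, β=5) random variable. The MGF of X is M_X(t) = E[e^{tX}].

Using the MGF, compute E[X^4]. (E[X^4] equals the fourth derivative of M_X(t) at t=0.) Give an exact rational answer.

M_X(t) = ₁F₁(7; 12; t)
D^4[M](t) = 2*₁F₁(11; 16; t)/13

E[X^4] = D^4[M](0) = 2/13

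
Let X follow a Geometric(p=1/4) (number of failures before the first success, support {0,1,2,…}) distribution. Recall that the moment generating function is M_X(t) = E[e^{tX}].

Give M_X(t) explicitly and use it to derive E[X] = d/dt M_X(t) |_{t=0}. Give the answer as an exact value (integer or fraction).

E[X] = D[M](0) = 3

M_X(t) = 1/(4*(1 - 3*e^(t)/4))
D[M](t) = 3*e^(t)/(9*e^(2*t) - 24*e^(t) + 16)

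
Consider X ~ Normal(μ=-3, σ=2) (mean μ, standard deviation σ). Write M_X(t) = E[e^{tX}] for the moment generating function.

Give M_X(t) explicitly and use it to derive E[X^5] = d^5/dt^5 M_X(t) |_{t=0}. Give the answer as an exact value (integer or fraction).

E[X^5] = D^5[M](0) = -2043

M_X(t) = e^(2*t^2 - 3*t)
D^5[M](t) = (1024*t^5*e^(2*t^2) - 3840*t^4*e^(2*t^2) + 8320*t^3*e^(2*t^2) - 10080*t^2*e^(2*t^2) + 6900*t*e^(2*t^2) - 2043*e^(2*t^2))*e^(-3*t)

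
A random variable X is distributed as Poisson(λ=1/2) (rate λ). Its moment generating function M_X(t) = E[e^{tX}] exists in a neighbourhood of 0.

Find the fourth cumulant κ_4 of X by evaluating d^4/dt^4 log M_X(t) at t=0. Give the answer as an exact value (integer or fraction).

M_X(t) = e^(e^(t)/2 - 1/2)
K_X(t) = log M_X(t) = e^(t)/2 - 1/2
dK/dt = e^(t)/2
d^2K/dt^2 = e^(t)/2
d^3K/dt^3 = e^(t)/2
d^4K/dt^4 = e^(t)/2

κ_4 = d^4K/dt^4 |_{t=0} = 1/2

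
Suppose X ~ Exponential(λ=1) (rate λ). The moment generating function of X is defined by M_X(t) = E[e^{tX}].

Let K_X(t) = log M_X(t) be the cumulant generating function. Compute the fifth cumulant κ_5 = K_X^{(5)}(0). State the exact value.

M_X(t) = 1/(1 - t)
K_X(t) = log M_X(t) = -log(1 - t)
D^5[K](t) = -24/(t^5 - 5*t^4 + 10*t^3 - 10*t^2 + 5*t - 1)

κ_5 = D^5[K](0) = 24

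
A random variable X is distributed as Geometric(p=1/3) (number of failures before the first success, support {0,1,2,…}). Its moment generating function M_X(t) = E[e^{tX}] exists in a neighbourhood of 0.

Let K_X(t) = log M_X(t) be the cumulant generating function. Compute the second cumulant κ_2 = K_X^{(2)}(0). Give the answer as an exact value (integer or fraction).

M_X(t) = 1/(3*(1 - 2*e^(t)/3))
K_X(t) = log M_X(t) = -log(1 - 2*e^(t)/3) - log(3)
K^(2)(t) = 6*e^(t)/(4*e^(2*t) - 12*e^(t) + 9)

κ_2 = K^(2)(0) = 6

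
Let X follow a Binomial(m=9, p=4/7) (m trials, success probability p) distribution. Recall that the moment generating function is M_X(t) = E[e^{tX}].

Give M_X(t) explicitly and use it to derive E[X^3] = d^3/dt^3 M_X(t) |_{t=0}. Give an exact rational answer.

M_X(t) = (4*e^(t)/7 + 3/7)^9

E[X^3] = D^3[M](0) = 1188/7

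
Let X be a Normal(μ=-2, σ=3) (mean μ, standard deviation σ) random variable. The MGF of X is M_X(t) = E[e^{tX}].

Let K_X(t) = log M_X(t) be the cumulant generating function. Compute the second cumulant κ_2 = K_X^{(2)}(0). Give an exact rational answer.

κ_2 = K′′(0) = 9

M_X(t) = e^(9*t^2/2 - 2*t)
K_X(t) = log M_X(t) = 9*t^2/2 - 2*t
K′(t) = 9*t - 2
K′′(t) = 9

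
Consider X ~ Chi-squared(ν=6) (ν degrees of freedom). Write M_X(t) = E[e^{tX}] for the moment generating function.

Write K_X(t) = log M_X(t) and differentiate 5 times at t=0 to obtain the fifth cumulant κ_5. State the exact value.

M_X(t) = (1 - 2*t)^(-3)
K_X(t) = log M_X(t) = -3*log(1 - 2*t)
K′(t) = -6/(2*t - 1)
K′′(t) = 12/(4*t^2 - 4*t + 1)
K′′′(t) = -48/(8*t^3 - 12*t^2 + 6*t - 1)
K′′′′(t) = 288/(16*t^4 - 32*t^3 + 24*t^2 - 8*t + 1)
K′′′′′(t) = -2304/(32*t^5 - 80*t^4 + 80*t^3 - 40*t^2 + 10*t - 1)

κ_5 = K′′′′′(0) = 2304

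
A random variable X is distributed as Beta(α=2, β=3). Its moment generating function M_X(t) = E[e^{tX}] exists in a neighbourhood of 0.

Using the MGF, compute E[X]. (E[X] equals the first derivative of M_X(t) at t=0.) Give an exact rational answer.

M_X(t) = ₁F₁(2; 5; t)
dM/dt = 2*₁F₁(3; 6; t)/5

E[X] = dM/dt |_{t=0} = 2/5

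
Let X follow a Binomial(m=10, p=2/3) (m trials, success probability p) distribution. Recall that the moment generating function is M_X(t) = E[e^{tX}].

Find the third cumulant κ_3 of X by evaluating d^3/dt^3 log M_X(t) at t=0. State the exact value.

κ_3 = K^(3)(0) = -20/27

M_X(t) = (2*e^(t)/3 + 1/3)^10
K_X(t) = log M_X(t) = 10*log(2*e^(t)/3 + 1/3)
K^(3)(t) = (-40*e^(2*t) + 20*e^(t))/(8*e^(3*t) + 12*e^(2*t) + 6*e^(t) + 1)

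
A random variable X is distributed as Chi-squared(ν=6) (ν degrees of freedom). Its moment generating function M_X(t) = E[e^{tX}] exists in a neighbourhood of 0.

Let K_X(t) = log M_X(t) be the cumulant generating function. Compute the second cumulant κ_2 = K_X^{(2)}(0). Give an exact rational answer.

M_X(t) = (1 - 2*t)^(-3)
K_X(t) = log M_X(t) = -3*log(1 - 2*t)
dK/dt = -6/(2*t - 1)
d^2K/dt^2 = 12/(4*t^2 - 4*t + 1)

κ_2 = d^2K/dt^2 |_{t=0} = 12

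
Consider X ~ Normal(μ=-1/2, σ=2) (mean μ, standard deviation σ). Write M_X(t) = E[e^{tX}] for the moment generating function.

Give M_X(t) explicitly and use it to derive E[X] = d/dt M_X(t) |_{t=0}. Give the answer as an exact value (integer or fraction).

M_X(t) = e^(2*t^2 - t/2)
dM/dt = 4*t*e^(-t/2)*e^(2*t^2) - e^(-t/2)*e^(2*t^2)/2

E[X] = dM/dt |_{t=0} = -1/2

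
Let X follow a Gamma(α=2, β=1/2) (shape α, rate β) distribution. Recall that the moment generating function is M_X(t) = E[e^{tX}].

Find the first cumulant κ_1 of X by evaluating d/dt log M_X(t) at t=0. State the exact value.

M_X(t) = 1/(4*(1/2 - t)^2)
K_X(t) = log M_X(t) = -2*log(1/2 - t) - 2*log(2)
K′(t) = -4/(2*t - 1)

κ_1 = K′(0) = 4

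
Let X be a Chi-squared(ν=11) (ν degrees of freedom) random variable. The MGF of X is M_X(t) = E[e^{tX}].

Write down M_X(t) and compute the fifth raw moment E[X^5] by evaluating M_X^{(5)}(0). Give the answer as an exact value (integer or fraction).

E[X^5] = M′′′′′(0) = 692835

M_X(t) = (1 - 2*t)^(-11/2)
M′(t) = 11/(64*t^6*√(1 - 2*t) - 192*t^5*√(1 - 2*t) + 240*t^4*√(1 - 2*t) - 160*t^3*√(1 - 2*t) + 60*t^2*√(1 - 2*t) - 12*t*√(1 - 2*t) + √(1 - 2*t))
M′′(t) = -143/(128*t^7*√(1 - 2*t) - 448*t^6*√(1 - 2*t) + 672*t^5*√(1 - 2*t) - 560*t^4*√(1 - 2*t) + 280*t^3*√(1 - 2*t) - 84*t^2*√(1 - 2*t) + 14*t*√(1 - 2*t) - √(1 - 2*t))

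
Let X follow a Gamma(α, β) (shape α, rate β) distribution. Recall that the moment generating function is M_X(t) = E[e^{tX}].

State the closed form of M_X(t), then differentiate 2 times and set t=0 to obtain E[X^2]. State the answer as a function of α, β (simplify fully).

E[X^2] = D^2[M](0) = α*(α + 1)/β^2

M_X(t) = (β/(β - t))^α
D^2[M](t) = (α^2*β^α*(1/(β - t))^α + α*β^α*(1/(β - t))^α)/(β^2 - 2*β*t + t^2)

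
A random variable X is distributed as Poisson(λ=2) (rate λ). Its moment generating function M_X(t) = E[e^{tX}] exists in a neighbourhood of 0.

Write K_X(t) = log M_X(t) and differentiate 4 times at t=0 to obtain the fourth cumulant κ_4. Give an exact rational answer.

M_X(t) = e^(2*e^(t) - 2)
K_X(t) = log M_X(t) = 2*e^(t) - 2
dK/dt = 2*e^(t)
d^2K/dt^2 = 2*e^(t)
d^3K/dt^3 = 2*e^(t)
d^4K/dt^4 = 2*e^(t)

κ_4 = d^4K/dt^4 |_{t=0} = 2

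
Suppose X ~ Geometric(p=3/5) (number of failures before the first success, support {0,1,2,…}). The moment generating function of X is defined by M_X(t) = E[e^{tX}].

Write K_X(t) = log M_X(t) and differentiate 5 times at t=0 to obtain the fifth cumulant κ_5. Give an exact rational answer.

M_X(t) = 3/(5*(1 - 2*e^(t)/5))
K_X(t) = log M_X(t) = -log(1 - 2*e^(t)/5) - log(5) + log(3)
K′(t) = -2*e^(t)/(2*e^(t) - 5)
K′′(t) = 10*e^(t)/(4*e^(2*t) - 20*e^(t) + 25)
K′′′(t) = (-20*e^(2*t) - 50*e^(t))/(8*e^(3*t) - 60*e^(2*t) + 150*e^(t) - 125)
K′′′′(t) = (40*e^(3*t) + 400*e^(2*t) + 250*e^(t))/(16*e^(4*t) - 160*e^(3*t) + 600*e^(2*t) - 1000*e^(t) + 625)
K′′′′′(t) = (-80*e^(4*t) - 2200*e^(3*t) - 5500*e^(2*t) - 1250*e^(t))/(32*e^(5*t) - 400*e^(4*t) + 2000*e^(3*t) - 5000*e^(2*t) + 6250*e^(t) - 3125)

κ_5 = K′′′′′(0) = 3010/81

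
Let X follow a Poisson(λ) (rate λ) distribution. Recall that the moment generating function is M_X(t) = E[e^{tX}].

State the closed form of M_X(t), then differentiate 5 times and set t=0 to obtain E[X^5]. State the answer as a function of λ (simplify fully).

E[X^5] = d^5M/dt^5 |_{t=0} = λ*(λ^4 + 10*λ^3 + 25*λ^2 + 15*λ + 1)

M_X(t) = e^(λ*(e^(t) - 1))
dM/dt = λ*e^(-λ)*e^(t)*e^(λ*e^(t))
d^2M/dt^2 = (λ^2*e^(2*t)*e^(λ*e^(t)) + λ*e^(t)*e^(λ*e^(t)))*e^(-λ)
d^3M/dt^3 = (λ^3*e^(3*t)*e^(λ*e^(t)) + 3*λ^2*e^(2*t)*e^(λ*e^(t)) + λ*e^(t)*e^(λ*e^(t)))*e^(-λ)
d^4M/dt^4 = (λ^4*e^(4*t)*e^(λ*e^(t)) + 6*λ^3*e^(3*t)*e^(λ*e^(t)) + 7*λ^2*e^(2*t)*e^(λ*e^(t)) + λ*e^(t)*e^(λ*e^(t)))*e^(-λ)
d^5M/dt^5 = (λ^5*e^(5*t)*e^(λ*e^(t)) + 10*λ^4*e^(4*t)*e^(λ*e^(t)) + 25*λ^3*e^(3*t)*e^(λ*e^(t)) + 15*λ^2*e^(2*t)*e^(λ*e^(t)) + λ*e^(t)*e^(λ*e^(t)))*e^(-λ)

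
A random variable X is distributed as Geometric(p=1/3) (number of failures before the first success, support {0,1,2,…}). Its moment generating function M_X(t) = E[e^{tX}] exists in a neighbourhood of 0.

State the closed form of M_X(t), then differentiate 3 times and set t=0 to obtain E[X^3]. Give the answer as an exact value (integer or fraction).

M_X(t) = 1/(3*(1 - 2*e^(t)/3))
M′(t) = 2*e^(t)/(4*e^(2*t) - 12*e^(t) + 9)
M′′(t) = (-4*e^(2*t) - 6*e^(t))/(8*e^(3*t) - 36*e^(2*t) + 54*e^(t) - 27)
M′′′(t) = (8*e^(3*t) + 48*e^(2*t) + 18*e^(t))/(16*e^(4*t) - 96*e^(3*t) + 216*e^(2*t) - 216*e^(t) + 81)

E[X^3] = M′′′(0) = 74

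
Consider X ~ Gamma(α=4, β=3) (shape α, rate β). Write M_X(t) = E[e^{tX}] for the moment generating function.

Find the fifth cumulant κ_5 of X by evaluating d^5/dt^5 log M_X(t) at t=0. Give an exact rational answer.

κ_5 = K′′′′′(0) = 32/81

M_X(t) = 81/(3 - t)^4
K_X(t) = log M_X(t) = -4*log(3 - t) + 4*log(3)
K′(t) = -4/(t - 3)
K′′(t) = 4/(t^2 - 6*t + 9)
K′′′(t) = -8/(t^3 - 9*t^2 + 27*t - 27)
K′′′′(t) = 24/(t^4 - 12*t^3 + 54*t^2 - 108*t + 81)
K′′′′′(t) = -96/(t^5 - 15*t^4 + 90*t^3 - 270*t^2 + 405*t - 243)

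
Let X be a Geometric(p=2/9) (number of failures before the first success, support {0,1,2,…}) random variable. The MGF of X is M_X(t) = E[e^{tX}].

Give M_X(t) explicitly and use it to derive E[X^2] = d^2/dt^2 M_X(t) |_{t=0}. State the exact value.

E[X^2] = D^2[M](0) = 28

M_X(t) = 2/(9*(1 - 7*e^(t)/9))
D^2[M](t) = (-98*e^(2*t) - 126*e^(t))/(343*e^(3*t) - 1323*e^(2*t) + 1701*e^(t) - 729)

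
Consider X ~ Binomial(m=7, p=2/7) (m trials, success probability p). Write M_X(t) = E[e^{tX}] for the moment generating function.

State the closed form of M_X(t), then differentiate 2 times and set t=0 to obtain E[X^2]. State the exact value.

M_X(t) = (2*e^(t)/7 + 5/7)^7
dM/dt = 128*e^(7*t)/117649 + 1920*e^(6*t)/117649 + 12000*e^(5*t)/117649 + 40000*e^(4*t)/117649 + 75000*e^(3*t)/117649 + 75000*e^(2*t)/117649 + 31250*e^(t)/117649
d^2M/dt^2 = 128*e^(7*t)/16807 + 11520*e^(6*t)/117649 + 60000*e^(5*t)/117649 + 160000*e^(4*t)/117649 + 225000*e^(3*t)/117649 + 150000*e^(2*t)/117649 + 31250*e^(t)/117649

E[X^2] = d^2M/dt^2 |_{t=0} = 38/7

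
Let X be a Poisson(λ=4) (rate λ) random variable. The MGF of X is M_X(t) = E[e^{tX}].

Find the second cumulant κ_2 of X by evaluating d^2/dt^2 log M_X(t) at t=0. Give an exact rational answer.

M_X(t) = e^(4*e^(t) - 4)
K_X(t) = log M_X(t) = 4*e^(t) - 4
K′(t) = 4*e^(t)
K′′(t) = 4*e^(t)

κ_2 = K′′(0) = 4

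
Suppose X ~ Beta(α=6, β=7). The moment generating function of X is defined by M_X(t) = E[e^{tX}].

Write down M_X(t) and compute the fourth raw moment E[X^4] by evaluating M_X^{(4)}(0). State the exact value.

E[X^4] = d^4M/dt^4 |_{t=0} = 9/130

M_X(t) = ₁F₁(6; 13; t)
dM/dt = 6*₁F₁(7; 14; t)/13
d^2M/dt^2 = 3*₁F₁(8; 15; t)/13
d^3M/dt^3 = 8*₁F₁(9; 16; t)/65
d^4M/dt^4 = 9*₁F₁(10; 17; t)/130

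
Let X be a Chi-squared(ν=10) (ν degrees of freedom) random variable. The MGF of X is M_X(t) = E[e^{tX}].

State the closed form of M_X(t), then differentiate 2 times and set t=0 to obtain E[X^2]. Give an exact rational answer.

M_X(t) = (1 - 2*t)^(-5)
M^(2)(t) = -120/(128*t^7 - 448*t^6 + 672*t^5 - 560*t^4 + 280*t^3 - 84*t^2 + 14*t - 1)

E[X^2] = M^(2)(0) = 120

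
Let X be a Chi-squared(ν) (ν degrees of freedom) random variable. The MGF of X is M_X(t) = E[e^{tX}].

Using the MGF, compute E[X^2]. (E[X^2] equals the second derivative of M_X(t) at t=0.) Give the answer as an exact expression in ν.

E[X^2] = D^2[M](0) = ν*(ν + 2)

M_X(t) = (1 - 2*t)^(-ν/2)
D^2[M](t) = (ν^2 + 2*ν)/(4*t^2*(1 - 2*t)^(ν/2) - 4*t*(1 - 2*t)^(ν/2) + (1 - 2*t)^(ν/2))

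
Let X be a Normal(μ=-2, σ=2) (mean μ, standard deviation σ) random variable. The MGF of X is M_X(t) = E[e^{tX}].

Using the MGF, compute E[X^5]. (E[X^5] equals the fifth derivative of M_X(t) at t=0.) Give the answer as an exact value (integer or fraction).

M_X(t) = e^(2*t^2 - 2*t)
M′(t) = 4*t*e^(-2*t)*e^(2*t^2) - 2*e^(-2*t)*e^(2*t^2)
M′′(t) = (16*t^2*e^(2*t^2) - 16*t*e^(2*t^2) + 8*e^(2*t^2))*e^(-2*t)
M′′′(t) = (64*t^3*e^(2*t^2) - 96*t^2*e^(2*t^2) + 96*t*e^(2*t^2) - 32*e^(2*t^2))*e^(-2*t)
M′′′′(t) = (256*t^4*e^(2*t^2) - 512*t^3*e^(2*t^2) + 768*t^2*e^(2*t^2) - 512*t*e^(2*t^2) + 160*e^(2*t^2))*e^(-2*t)
M′′′′′(t) = (1024*t^5*e^(2*t^2) - 2560*t^4*e^(2*t^2) + 5120*t^3*e^(2*t^2) - 5120*t^2*e^(2*t^2) + 3200*t*e^(2*t^2) - 832*e^(2*t^2))*e^(-2*t)

E[X^5] = M′′′′′(0) = -832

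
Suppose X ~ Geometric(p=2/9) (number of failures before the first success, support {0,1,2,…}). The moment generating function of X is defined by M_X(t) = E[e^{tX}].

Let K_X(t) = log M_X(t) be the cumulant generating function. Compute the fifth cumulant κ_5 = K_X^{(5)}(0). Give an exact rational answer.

M_X(t) = 2/(9*(1 - 7*e^(t)/9))
K_X(t) = log M_X(t) = -log(1 - 7*e^(t)/9) - 2*log(3) + log(2)
K^(5)(t) = (-21609*e^(4*t) - 305613*e^(3*t) - 392931*e^(2*t) - 45927*e^(t))/(16807*e^(5*t) - 108045*e^(4*t) + 277830*e^(3*t) - 357210*e^(2*t) + 229635*e^(t) - 59049)

κ_5 = K^(5)(0) = 23940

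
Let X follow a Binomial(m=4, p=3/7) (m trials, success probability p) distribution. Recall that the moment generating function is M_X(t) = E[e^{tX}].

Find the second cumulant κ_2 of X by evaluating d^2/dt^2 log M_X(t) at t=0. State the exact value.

κ_2 = d^2K/dt^2 |_{t=0} = 48/49

M_X(t) = (3*e^(t)/7 + 4/7)^4
K_X(t) = log M_X(t) = 4*log(3*e^(t)/7 + 4/7)
dK/dt = 12*e^(t)/(3*e^(t) + 4)
d^2K/dt^2 = 48*e^(t)/(9*e^(2*t) + 24*e^(t) + 16)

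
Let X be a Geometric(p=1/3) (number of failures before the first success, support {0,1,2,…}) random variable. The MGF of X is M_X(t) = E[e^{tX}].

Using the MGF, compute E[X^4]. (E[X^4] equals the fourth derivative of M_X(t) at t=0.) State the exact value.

E[X^4] = d^4M/dt^4 |_{t=0} = 730

M_X(t) = 1/(3*(1 - 2*e^(t)/3))
dM/dt = 2*e^(t)/(4*e^(2*t) - 12*e^(t) + 9)
d^2M/dt^2 = (-4*e^(2*t) - 6*e^(t))/(8*e^(3*t) - 36*e^(2*t) + 54*e^(t) - 27)
d^3M/dt^3 = (8*e^(3*t) + 48*e^(2*t) + 18*e^(t))/(16*e^(4*t) - 96*e^(3*t) + 216*e^(2*t) - 216*e^(t) + 81)
d^4M/dt^4 = (-16*e^(4*t) - 264*e^(3*t) - 396*e^(2*t) - 54*e^(t))/(32*e^(5*t) - 240*e^(4*t) + 720*e^(3*t) - 1080*e^(2*t) + 810*e^(t) - 243)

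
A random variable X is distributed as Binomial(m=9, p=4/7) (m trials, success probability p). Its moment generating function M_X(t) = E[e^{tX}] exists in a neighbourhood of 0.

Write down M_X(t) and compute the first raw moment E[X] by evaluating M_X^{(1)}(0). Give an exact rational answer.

E[X] = M′(0) = 36/7

M_X(t) = (4*e^(t)/7 + 3/7)^9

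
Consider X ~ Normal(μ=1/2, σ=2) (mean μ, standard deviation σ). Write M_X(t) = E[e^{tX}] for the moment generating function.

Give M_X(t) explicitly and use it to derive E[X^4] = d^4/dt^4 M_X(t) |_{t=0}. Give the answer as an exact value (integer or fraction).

M_X(t) = e^(2*t^2 + t/2)
M′(t) = 4*t*e^(t/2)*e^(2*t^2) + e^(t/2)*e^(2*t^2)/2
M′′(t) = 16*t^2*e^(t/2)*e^(2*t^2) + 4*t*e^(t/2)*e^(2*t^2) + 17*e^(t/2)*e^(2*t^2)/4
M′′′(t) = 64*t^3*e^(t/2)*e^(2*t^2) + 24*t^2*e^(t/2)*e^(2*t^2) + 51*t*e^(t/2)*e^(2*t^2) + 49*e^(t/2)*e^(2*t^2)/8
M′′′′(t) = 256*t^4*e^(t/2)*e^(2*t^2) + 128*t^3*e^(t/2)*e^(2*t^2) + 408*t^2*e^(t/2)*e^(2*t^2) + 98*t*e^(t/2)*e^(2*t^2) + 865*e^(t/2)*e^(2*t^2)/16

E[X^4] = M′′′′(0) = 865/16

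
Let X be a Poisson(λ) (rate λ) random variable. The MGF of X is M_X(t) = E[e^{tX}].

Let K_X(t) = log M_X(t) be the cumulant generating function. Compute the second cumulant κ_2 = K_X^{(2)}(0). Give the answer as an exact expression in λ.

κ_2 = D^2[K](0) = λ

M_X(t) = e^(λ*(e^(t) - 1))
K_X(t) = log M_X(t) = λ*(e^(t) - 1)
D^2[K](t) = λ*e^(t)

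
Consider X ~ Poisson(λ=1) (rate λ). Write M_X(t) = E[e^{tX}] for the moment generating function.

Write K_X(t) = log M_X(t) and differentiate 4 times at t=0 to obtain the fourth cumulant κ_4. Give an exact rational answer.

κ_4 = d^4K/dt^4 |_{t=0} = 1

M_X(t) = e^(e^(t) - 1)
K_X(t) = log M_X(t) = e^(t) - 1
dK/dt = e^(t)
d^2K/dt^2 = e^(t)
d^3K/dt^3 = e^(t)
d^4K/dt^4 = e^(t)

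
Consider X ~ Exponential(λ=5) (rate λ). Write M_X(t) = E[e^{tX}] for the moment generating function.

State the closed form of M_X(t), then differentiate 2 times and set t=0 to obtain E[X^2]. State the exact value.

M_X(t) = 5/(5 - t)
M^(2)(t) = -10/(t^3 - 15*t^2 + 75*t - 125)

E[X^2] = M^(2)(0) = 2/25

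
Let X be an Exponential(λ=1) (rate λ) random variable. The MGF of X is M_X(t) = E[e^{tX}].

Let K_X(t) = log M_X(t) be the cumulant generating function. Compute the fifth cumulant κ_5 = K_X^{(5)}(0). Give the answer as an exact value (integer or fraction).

κ_5 = K^(5)(0) = 24

M_X(t) = 1/(1 - t)
K_X(t) = log M_X(t) = -log(1 - t)
K^(5)(t) = -24/(t^5 - 5*t^4 + 10*t^3 - 10*t^2 + 5*t - 1)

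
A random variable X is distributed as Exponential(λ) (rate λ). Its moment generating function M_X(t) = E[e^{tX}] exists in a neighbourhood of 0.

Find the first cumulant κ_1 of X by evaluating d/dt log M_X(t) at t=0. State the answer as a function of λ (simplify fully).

M_X(t) = λ/(λ - t)
K_X(t) = log M_X(t) = log(λ) - log(λ - t)
dK/dt = -1/(-λ + t)

κ_1 = dK/dt |_{t=0} = 1/λ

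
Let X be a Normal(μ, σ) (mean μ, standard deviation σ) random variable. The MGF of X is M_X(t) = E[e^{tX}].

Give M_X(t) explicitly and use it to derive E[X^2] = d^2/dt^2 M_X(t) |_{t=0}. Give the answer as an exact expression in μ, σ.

M_X(t) = e^(μ*t + σ^2*t^2/2)
M^(2)(t) = μ^2*e^(μ*t)*e^(σ^2*t^2/2) + 2*μ*σ^2*t*e^(μ*t)*e^(σ^2*t^2/2) + σ^4*t^2*e^(μ*t)*e^(σ^2*t^2/2) + σ^2*e^(μ*t)*e^(σ^2*t^2/2)

E[X^2] = M^(2)(0) = μ^2 + σ^2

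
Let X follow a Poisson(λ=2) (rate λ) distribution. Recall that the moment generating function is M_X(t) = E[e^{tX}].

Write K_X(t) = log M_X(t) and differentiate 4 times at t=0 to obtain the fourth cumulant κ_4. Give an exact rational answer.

M_X(t) = e^(2*e^(t) - 2)
K_X(t) = log M_X(t) = 2*e^(t) - 2
D^4[K](t) = 2*e^(t)

κ_4 = D^4[K](0) = 2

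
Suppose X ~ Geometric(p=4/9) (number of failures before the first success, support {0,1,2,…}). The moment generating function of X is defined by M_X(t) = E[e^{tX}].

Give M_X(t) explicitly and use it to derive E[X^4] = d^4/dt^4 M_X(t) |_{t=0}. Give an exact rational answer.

E[X^4] = M′′′′(0) = 4865/32

M_X(t) = 4/(9*(1 - 5*e^(t)/9))
M′(t) = 20*e^(t)/(25*e^(2*t) - 90*e^(t) + 81)
M′′(t) = (-100*e^(2*t) - 180*e^(t))/(125*e^(3*t) - 675*e^(2*t) + 1215*e^(t) - 729)
M′′′(t) = (500*e^(3*t) + 3600*e^(2*t) + 1620*e^(t))/(625*e^(4*t) - 4500*e^(3*t) + 12150*e^(2*t) - 14580*e^(t) + 6561)
M′′′′(t) = (-2500*e^(4*t) - 49500*e^(3*t) - 89100*e^(2*t) - 14580*e^(t))/(3125*e^(5*t) - 28125*e^(4*t) + 101250*e^(3*t) - 182250*e^(2*t) + 164025*e^(t) - 59049)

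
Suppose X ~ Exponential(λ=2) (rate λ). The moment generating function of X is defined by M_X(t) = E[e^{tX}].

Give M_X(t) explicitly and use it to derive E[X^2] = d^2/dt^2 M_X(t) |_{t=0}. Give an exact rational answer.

M_X(t) = 2/(2 - t)
D^2[M](t) = -4/(t^3 - 6*t^2 + 12*t - 8)

E[X^2] = D^2[M](0) = 1/2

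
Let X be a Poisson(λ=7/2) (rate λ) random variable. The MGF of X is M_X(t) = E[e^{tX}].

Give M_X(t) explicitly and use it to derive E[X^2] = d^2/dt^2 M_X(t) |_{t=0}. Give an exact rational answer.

M_X(t) = e^(7*e^(t)/2 - 7/2)
M^(2)(t) = (49*e^(2*t)*e^(7*e^(t)/2) + 14*e^(t)*e^(7*e^(t)/2))*e^(-7/2)/4

E[X^2] = M^(2)(0) = 63/4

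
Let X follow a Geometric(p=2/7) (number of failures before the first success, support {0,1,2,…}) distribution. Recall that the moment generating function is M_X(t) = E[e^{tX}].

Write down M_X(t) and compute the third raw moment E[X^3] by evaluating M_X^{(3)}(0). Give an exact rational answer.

E[X^3] = D^3[M](0) = 535/4

M_X(t) = 2/(7*(1 - 5*e^(t)/7))
D^3[M](t) = (250*e^(3*t) + 1400*e^(2*t) + 490*e^(t))/(625*e^(4*t) - 3500*e^(3*t) + 7350*e^(2*t) - 6860*e^(t) + 2401)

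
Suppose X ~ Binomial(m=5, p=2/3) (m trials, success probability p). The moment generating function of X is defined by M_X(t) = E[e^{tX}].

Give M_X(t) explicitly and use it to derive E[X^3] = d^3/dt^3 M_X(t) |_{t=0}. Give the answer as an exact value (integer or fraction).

E[X^3] = d^3M/dt^3 |_{t=0} = 430/9

M_X(t) = (2*e^(t)/3 + 1/3)^5
dM/dt = 160*e^(5*t)/243 + 320*e^(4*t)/243 + 80*e^(3*t)/81 + 80*e^(2*t)/243 + 10*e^(t)/243
d^2M/dt^2 = 800*e^(5*t)/243 + 1280*e^(4*t)/243 + 80*e^(3*t)/27 + 160*e^(2*t)/243 + 10*e^(t)/243
d^3M/dt^3 = 4000*e^(5*t)/243 + 5120*e^(4*t)/243 + 80*e^(3*t)/9 + 320*e^(2*t)/243 + 10*e^(t)/243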